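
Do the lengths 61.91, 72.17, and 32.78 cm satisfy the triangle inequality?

The longest side is 72.17, and the other two sum to 94.69.
Since 94.69 > 72.17, the triangle inequality holds.

Yes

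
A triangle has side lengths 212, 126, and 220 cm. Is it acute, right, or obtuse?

acute

Compare the square of the longest side to the sum of squares of the other two: 126² + 212² = 60820 > 48400 = 220².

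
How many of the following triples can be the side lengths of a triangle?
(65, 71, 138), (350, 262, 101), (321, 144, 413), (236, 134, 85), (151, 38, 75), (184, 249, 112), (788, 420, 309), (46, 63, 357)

(65,71,138): 65+71 ≤ 138 → not valid
(101,262,350): 101+262 > 350 → valid
(144,321,413): 144+321 > 413 → valid
(85,134,236): 85+134 ≤ 236 → not valid
(38,75,151): 38+75 ≤ 151 → not valid
(112,184,249): 112+184 > 249 → valid
(309,420,788): 309+420 ≤ 788 → not valid
(46,63,357): 46+63 ≤ 357 → not valid
3 of the 8 triples form a triangle.

3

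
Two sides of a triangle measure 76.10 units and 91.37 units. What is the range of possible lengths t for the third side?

15.27 < t < 167.47

By the triangle inequality, t must be less than 76.10 + 91.37 = 167.47 and greater than |76.10 − 91.37| = 15.27.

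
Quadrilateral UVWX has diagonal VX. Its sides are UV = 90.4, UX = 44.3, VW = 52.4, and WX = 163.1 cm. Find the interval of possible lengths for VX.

From triangle UVX: |90.4 − 44.3| < VX < 90.4 + 44.3, i.e. 46.1 < VX < 134.7.
From triangle WVX: 110.7 < VX < 215.5.
Both must hold, so VX lies in the intersection.

110.7 < VX < 134.7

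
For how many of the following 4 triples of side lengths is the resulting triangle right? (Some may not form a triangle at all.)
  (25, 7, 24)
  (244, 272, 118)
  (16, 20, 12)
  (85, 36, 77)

3

(25,7,24): 7²+24² = 625 = 25² → right
(244,272,118): 118²+244² = 73460 < 73984 = 272² → obtuse
(16,20,12): 12²+16² = 400 = 20² → right
(85,36,77): 36²+77² = 7225 = 85² → right
3 of the 4 are right.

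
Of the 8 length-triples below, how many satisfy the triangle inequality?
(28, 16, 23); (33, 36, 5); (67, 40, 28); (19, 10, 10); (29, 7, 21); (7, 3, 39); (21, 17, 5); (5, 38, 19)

(16,23,28): 16+23 > 28 → valid
(5,33,36): 5+33 > 36 → valid
(28,40,67): 28+40 > 67 → valid
(10,10,19): 10+10 > 19 → valid
(7,21,29): 7+21 ≤ 29 → not valid
(3,7,39): 3+7 ≤ 39 → not valid
(5,17,21): 5+17 > 21 → valid
(5,19,38): 5+19 ≤ 38 → not valid
5 of the 8 triples form a triangle.

5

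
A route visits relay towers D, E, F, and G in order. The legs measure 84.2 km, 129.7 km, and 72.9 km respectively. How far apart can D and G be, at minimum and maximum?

The maximum is all hops collinear in one direction: 84.2 + 129.7 + 72.9 = 286.8.
The longest hop is 129.7; the others sum to 157.1. Since 129.7 ≤ 157.1, the path can fold back on itself completely, so the minimum distance is 0.

0 ≤ DG ≤ 286.8 km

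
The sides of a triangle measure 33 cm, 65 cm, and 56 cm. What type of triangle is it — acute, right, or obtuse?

right

Compare the square of the longest side to the sum of squares of the other two: 33² + 56² = 4225 = 65².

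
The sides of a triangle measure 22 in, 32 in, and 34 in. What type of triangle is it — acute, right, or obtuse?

Compare the square of the longest side to the sum of squares of the other two: 22² + 32² = 1508 > 1156 = 34².

acute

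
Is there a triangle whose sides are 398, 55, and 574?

The longest side is 574, but the other two sum to only 453.
453 < 574, so the triangle inequality fails.

No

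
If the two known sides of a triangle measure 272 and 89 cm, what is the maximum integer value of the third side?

The third side must be strictly less than 272 + 89 = 361.
The largest integer below 361 is 360.

360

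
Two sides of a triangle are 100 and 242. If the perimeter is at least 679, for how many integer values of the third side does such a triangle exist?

Triangle inequality: 142 < x < 342. Perimeter ≥ 679 gives x ≥ 679 − 100 − 242 = 337.
So 337 ≤ x < 342; integers 337 through 341: 5 values.

5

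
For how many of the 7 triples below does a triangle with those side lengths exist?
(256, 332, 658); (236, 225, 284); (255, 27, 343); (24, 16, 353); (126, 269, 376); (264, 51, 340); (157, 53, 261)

2

(256,332,658): 256+332 ≤ 658 → not valid
(225,236,284): 225+236 > 284 → valid
(27,255,343): 27+255 ≤ 343 → not valid
(16,24,353): 16+24 ≤ 353 → not valid
(126,269,376): 126+269 > 376 → valid
(51,264,340): 51+264 ≤ 340 → not valid
(53,157,261): 53+157 ≤ 261 → not valid
2 of the 7 triples form a triangle.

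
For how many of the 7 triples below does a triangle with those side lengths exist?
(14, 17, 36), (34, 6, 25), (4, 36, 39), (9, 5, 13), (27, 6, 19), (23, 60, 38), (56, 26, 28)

3

(14,17,36): 14+17 ≤ 36 → not valid
(6,25,34): 6+25 ≤ 34 → not valid
(4,36,39): 4+36 > 39 → valid
(5,9,13): 5+9 > 13 → valid
(6,19,27): 6+19 ≤ 27 → not valid
(23,38,60): 23+38 > 60 → valid
(26,28,56): 26+28 ≤ 56 → not valid
3 of the 7 triples form a triangle.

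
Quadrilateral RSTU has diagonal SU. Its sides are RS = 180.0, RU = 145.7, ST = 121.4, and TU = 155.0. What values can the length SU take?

34.3 < SU < 276.4

From triangle RSU: |180.0 − 145.7| < SU < 180.0 + 145.7, i.e. 34.3 < SU < 325.7.
From triangle TSU: 33.6 < SU < 276.4.
Both must hold, so SU lies in the intersection.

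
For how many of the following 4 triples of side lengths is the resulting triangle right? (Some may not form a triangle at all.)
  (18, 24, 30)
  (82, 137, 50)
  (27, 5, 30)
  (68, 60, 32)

(18,24,30): 18²+24² = 900 = 30² → right
(82,137,50): 50+82 ≤ 137, not a triangle
(27,5,30): 5²+27² = 754 < 900 = 30² → obtuse
(68,60,32): 32²+60² = 4624 = 68² → right
2 of the 4 are right.

2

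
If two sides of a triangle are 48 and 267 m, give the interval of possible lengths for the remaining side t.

By the triangle inequality, t must be less than 48 + 267 = 315 and greater than |48 − 267| = 219.

219 < t < 315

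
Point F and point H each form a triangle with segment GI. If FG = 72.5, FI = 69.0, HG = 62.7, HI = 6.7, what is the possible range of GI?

From triangle FGI: |72.5 − 69.0| < GI < 72.5 + 69.0, i.e. 3.5 < GI < 141.5.
From triangle HGI: 56.0 < GI < 69.4.
Both must hold, so GI lies in the intersection.

56.0 < GI < 69.4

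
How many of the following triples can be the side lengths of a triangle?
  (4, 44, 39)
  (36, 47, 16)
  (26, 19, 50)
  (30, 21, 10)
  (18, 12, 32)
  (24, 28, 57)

2

(4,39,44): 4+39 ≤ 44 → not valid
(16,36,47): 16+36 > 47 → valid
(19,26,50): 19+26 ≤ 50 → not valid
(10,21,30): 10+21 > 30 → valid
(12,18,32): 12+18 ≤ 32 → not valid
(24,28,57): 24+28 ≤ 57 → not valid
2 of the 6 triples form a triangle.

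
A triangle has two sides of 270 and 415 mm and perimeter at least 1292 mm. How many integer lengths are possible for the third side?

Triangle inequality: 145 < x < 685. Perimeter ≥ 1292 gives x ≥ 1292 − 270 − 415 = 607.
So 607 ≤ x < 685; integers 607 through 684: 78 values.

78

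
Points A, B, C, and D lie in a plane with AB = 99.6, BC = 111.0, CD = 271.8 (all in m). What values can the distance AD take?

The maximum is all hops collinear in one direction: 99.6 + 111.0 + 271.8 = 482.4.
The longest hop is 271.8; the others sum to 210.6. Folding the others back against it leaves at least 271.8 − 210.6 = 61.2.

61.2 ≤ AD ≤ 482.4 m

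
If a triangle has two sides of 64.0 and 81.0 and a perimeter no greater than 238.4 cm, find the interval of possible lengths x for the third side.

17.0 < x ≤ 93.4

Triangle inequality alone gives 17.0 < x < 145.0.
The perimeter condition gives x ≤ 238.4 − 64.0 − 81.0 = 93.4.
Intersecting the two: 17.0 < x ≤ 93.4.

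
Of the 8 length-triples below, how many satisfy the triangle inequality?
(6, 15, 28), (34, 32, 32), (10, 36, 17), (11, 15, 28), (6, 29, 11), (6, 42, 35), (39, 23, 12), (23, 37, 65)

1

(6,15,28): 6+15 ≤ 28 → not valid
(32,32,34): 32+32 > 34 → valid
(10,17,36): 10+17 ≤ 36 → not valid
(11,15,28): 11+15 ≤ 28 → not valid
(6,11,29): 6+11 ≤ 29 → not valid
(6,35,42): 6+35 ≤ 42 → not valid
(12,23,39): 12+23 ≤ 39 → not valid
(23,37,65): 23+37 ≤ 65 → not valid
1 of the 8 triples forms a triangle.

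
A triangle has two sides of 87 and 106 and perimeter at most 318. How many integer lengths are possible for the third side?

106

Triangle inequality: 19 < x < 193. Perimeter ≤ 318 gives x ≤ 318 − 87 − 106 = 125.
So 19 < x ≤ 125; integers 20 through 125: 106 values.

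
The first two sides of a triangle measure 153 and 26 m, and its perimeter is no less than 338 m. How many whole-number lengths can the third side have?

20

Triangle inequality: 127 < x < 179. Perimeter ≥ 338 gives x ≥ 338 − 153 − 26 = 159.
So 159 ≤ x < 179; integers 159 through 178: 20 values.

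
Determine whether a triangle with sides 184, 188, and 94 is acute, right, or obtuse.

Compare the square of the longest side to the sum of squares of the other two: 94² + 184² = 42692 > 35344 = 188².

acute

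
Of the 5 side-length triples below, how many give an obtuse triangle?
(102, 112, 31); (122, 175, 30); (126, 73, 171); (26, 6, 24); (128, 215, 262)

4

(102,112,31): 31²+102² = 11365 < 12544 = 112² → obtuse
(122,175,30): 30+122 ≤ 175, not a triangle
(126,73,171): 73²+126² = 21205 < 29241 = 171² → obtuse
(26,6,24): 6²+24² = 612 < 676 = 26² → obtuse
(128,215,262): 128²+215² = 62609 < 68644 = 262² → obtuse
4 of the 5 are obtuse.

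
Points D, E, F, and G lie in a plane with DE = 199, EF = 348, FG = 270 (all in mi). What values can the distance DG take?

0 ≤ DG ≤ 817 mi

The maximum is all hops collinear in one direction: 199 + 348 + 270 = 817.
The longest hop is 348; the others sum to 469. Since 348 ≤ 469, the path can fold back on itself completely, so the minimum distance is 0.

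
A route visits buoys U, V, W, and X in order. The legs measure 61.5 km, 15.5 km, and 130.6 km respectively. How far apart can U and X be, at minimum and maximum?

The maximum is all hops collinear in one direction: 61.5 + 15.5 + 130.6 = 207.6.
The longest hop is 130.6; the others sum to 77.0. Folding the others back against it leaves at least 130.6 − 77.0 = 53.6.

53.6 ≤ UX ≤ 207.6 km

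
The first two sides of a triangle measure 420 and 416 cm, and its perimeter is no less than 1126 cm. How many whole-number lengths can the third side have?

Triangle inequality: 4 < x < 836. Perimeter ≥ 1126 gives x ≥ 1126 − 420 − 416 = 290.
So 290 ≤ x < 836; integers 290 through 835: 546 values.

546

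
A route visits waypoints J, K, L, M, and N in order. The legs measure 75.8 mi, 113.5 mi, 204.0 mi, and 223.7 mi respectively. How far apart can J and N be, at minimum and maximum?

The maximum is all hops collinear in one direction: 75.8 + 113.5 + 204.0 + 223.7 = 617.0.
The longest hop is 223.7; the others sum to 393.3. Since 223.7 ≤ 393.3, the path can fold back on itself completely, so the minimum distance is 0.

0 ≤ JN ≤ 617.0 mi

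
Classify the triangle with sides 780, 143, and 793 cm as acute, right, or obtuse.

Compare the square of the longest side to the sum of squares of the other two: 143² + 780² = 628849 = 793².

right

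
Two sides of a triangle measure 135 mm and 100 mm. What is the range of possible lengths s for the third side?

By the triangle inequality, s must be less than 135 + 100 = 235 and greater than |135 − 100| = 35.

35 < s < 235 (mm)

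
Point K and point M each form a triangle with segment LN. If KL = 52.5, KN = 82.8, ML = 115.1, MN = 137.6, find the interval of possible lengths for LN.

From triangle KLN: |52.5 − 82.8| < LN < 52.5 + 82.8, i.e. 30.3 < LN < 135.3.
From triangle MLN: 22.5 < LN < 252.7.
Both must hold, so LN lies in the intersection.

30.3 < LN < 135.3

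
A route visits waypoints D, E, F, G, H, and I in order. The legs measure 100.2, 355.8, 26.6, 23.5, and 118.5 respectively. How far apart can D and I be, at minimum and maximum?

87.0 ≤ DI ≤ 624.6

The maximum is all hops collinear in one direction: 100.2 + 355.8 + 26.6 + 23.5 + 118.5 = 624.6.
The longest hop is 355.8; the others sum to 268.8. Folding the others back against it leaves at least 355.8 − 268.8 = 87.0.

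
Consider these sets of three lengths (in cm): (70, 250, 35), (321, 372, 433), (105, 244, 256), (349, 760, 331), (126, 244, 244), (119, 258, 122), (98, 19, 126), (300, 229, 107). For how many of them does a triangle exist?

(35,70,250): 35+70 ≤ 250 → not valid
(321,372,433): 321+372 > 433 → valid
(105,244,256): 105+244 > 256 → valid
(331,349,760): 331+349 ≤ 760 → not valid
(126,244,244): 126+244 > 244 → valid
(119,122,258): 119+122 ≤ 258 → not valid
(19,98,126): 19+98 ≤ 126 → not valid
(107,229,300): 107+229 > 300 → valid
4 of the 8 triples form a triangle.

4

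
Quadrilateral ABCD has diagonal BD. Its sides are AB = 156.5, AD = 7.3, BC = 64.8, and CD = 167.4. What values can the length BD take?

149.2 < BD < 163.8

From triangle ABD: |156.5 − 7.3| < BD < 156.5 + 7.3, i.e. 149.2 < BD < 163.8.
From triangle CBD: 102.6 < BD < 232.2.
Both must hold, so BD lies in the intersection.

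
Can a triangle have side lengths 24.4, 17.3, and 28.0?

Yes

The longest side is 28.0, and the other two sum to 41.7.
Since 41.7 > 28.0, the triangle inequality holds.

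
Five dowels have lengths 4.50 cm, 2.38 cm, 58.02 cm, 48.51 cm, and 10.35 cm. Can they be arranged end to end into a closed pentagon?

Yes

A pentagon exists iff every side is shorter than the sum of the others — equivalently, the longest side is less than the sum of the rest.
Longest side 58.02 < 65.74 (sum of the remaining 4), so yes.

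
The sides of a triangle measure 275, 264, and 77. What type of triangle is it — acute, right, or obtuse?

Compare the square of the longest side to the sum of squares of the other two: 77² + 264² = 75625 = 275².

right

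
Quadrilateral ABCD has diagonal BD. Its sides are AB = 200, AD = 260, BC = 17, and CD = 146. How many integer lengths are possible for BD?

From triangle ABD: 60 < BD < 460.
From triangle CBD: 129 < BD < 163.
Intersection: 129 < BD < 163, so integers 130 through 162: 33 values.

33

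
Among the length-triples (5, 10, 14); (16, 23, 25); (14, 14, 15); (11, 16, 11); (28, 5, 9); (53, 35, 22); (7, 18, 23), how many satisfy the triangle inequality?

(5,10,14): 5+10 > 14 → valid
(16,23,25): 16+23 > 25 → valid
(14,14,15): 14+14 > 15 → valid
(11,11,16): 11+11 > 16 → valid
(5,9,28): 5+9 ≤ 28 → not valid
(22,35,53): 22+35 > 53 → valid
(7,18,23): 7+18 > 23 → valid
6 of the 7 triples form a triangle.

6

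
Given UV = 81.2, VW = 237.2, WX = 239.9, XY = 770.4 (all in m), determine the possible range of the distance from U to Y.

212.1 ≤ UY ≤ 1328.7 m

The maximum is all hops collinear in one direction: 81.2 + 237.2 + 239.9 + 770.4 = 1328.7.
The longest hop is 770.4; the others sum to 558.3. Folding the others back against it leaves at least 770.4 − 558.3 = 212.1.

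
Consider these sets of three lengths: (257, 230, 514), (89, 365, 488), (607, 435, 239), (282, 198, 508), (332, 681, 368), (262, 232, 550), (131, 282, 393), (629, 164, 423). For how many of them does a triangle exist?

3

(230,257,514): 230+257 ≤ 514 → not valid
(89,365,488): 89+365 ≤ 488 → not valid
(239,435,607): 239+435 > 607 → valid
(198,282,508): 198+282 ≤ 508 → not valid
(332,368,681): 332+368 > 681 → valid
(232,262,550): 232+262 ≤ 550 → not valid
(131,282,393): 131+282 > 393 → valid
(164,423,629): 164+423 ≤ 629 → not valid
3 of the 8 triples form a triangle.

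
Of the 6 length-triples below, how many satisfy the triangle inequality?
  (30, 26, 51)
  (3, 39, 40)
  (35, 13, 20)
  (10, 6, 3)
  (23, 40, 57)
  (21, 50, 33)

(26,30,51): 26+30 > 51 → valid
(3,39,40): 3+39 > 40 → valid
(13,20,35): 13+20 ≤ 35 → not valid
(3,6,10): 3+6 ≤ 10 → not valid
(23,40,57): 23+40 > 57 → valid
(21,33,50): 21+33 > 50 → valid
4 of the 6 triples form a triangle.

4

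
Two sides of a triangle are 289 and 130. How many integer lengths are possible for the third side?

The third side lies in the open interval (159, 419).
Integers from 160 to 418 inclusive: 418 − 160 + 1 = 259.

259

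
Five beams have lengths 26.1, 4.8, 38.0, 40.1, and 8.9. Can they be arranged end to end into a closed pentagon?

A pentagon exists iff every side is shorter than the sum of the others — equivalently, the longest side is less than the sum of the rest.
Longest side 40.1 < 77.8 (sum of the remaining 4), so yes.

Yes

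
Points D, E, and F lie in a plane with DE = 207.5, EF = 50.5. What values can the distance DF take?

By the triangle inequality, |207.5 − 50.5| ≤ DF ≤ 207.5 + 50.5.

157.0 ≤ DF ≤ 258.0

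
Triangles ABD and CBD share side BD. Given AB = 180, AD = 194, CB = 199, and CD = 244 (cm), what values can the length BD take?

From triangle ABD: |180 − 194| < BD < 180 + 194, i.e. 14 < BD < 374.
From triangle CBD: 45 < BD < 443.
Both must hold, so BD lies in the intersection.

45 < BD < 374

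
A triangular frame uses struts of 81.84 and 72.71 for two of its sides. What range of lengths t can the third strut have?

9.13 < t < 154.55

By the triangle inequality, t must be less than 81.84 + 72.71 = 154.55 and greater than |81.84 − 72.71| = 9.13.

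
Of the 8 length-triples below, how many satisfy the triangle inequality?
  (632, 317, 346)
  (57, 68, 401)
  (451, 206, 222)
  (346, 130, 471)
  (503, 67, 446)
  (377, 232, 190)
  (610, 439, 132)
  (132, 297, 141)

(317,346,632): 317+346 > 632 → valid
(57,68,401): 57+68 ≤ 401 → not valid
(206,222,451): 206+222 ≤ 451 → not valid
(130,346,471): 130+346 > 471 → valid
(67,446,503): 67+446 > 503 → valid
(190,232,377): 190+232 > 377 → valid
(132,439,610): 132+439 ≤ 610 → not valid
(132,141,297): 132+141 ≤ 297 → not valid
4 of the 8 triples form a triangle.

4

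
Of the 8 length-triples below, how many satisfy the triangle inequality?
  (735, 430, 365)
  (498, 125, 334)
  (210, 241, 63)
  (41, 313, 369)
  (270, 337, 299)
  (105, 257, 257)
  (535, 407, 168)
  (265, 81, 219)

6

(365,430,735): 365+430 > 735 → valid
(125,334,498): 125+334 ≤ 498 → not valid
(63,210,241): 63+210 > 241 → valid
(41,313,369): 41+313 ≤ 369 → not valid
(270,299,337): 270+299 > 337 → valid
(105,257,257): 105+257 > 257 → valid
(168,407,535): 168+407 > 535 → valid
(81,219,265): 81+219 > 265 → valid
6 of the 8 triples form a triangle.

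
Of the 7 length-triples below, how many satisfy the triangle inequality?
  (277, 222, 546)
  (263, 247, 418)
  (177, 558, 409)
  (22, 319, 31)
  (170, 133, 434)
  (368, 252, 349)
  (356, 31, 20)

(222,277,546): 222+277 ≤ 546 → not valid
(247,263,418): 247+263 > 418 → valid
(177,409,558): 177+409 > 558 → valid
(22,31,319): 22+31 ≤ 319 → not valid
(133,170,434): 133+170 ≤ 434 → not valid
(252,349,368): 252+349 > 368 → valid
(20,31,356): 20+31 ≤ 356 → not valid
3 of the 7 triples form a triangle.

3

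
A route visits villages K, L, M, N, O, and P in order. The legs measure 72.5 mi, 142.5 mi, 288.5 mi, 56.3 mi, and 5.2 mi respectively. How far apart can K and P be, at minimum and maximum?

The maximum is all hops collinear in one direction: 72.5 + 142.5 + 288.5 + 56.3 + 5.2 = 565.0.
The longest hop is 288.5; the others sum to 276.5. Folding the others back against it leaves at least 288.5 − 276.5 = 12.0.

12.0 ≤ KP ≤ 565.0 mi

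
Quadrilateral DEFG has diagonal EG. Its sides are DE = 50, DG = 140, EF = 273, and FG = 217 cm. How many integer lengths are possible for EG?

99

From triangle DEG: 90 < EG < 190.
From triangle FEG: 56 < EG < 490.
Intersection: 90 < EG < 190, so integers 91 through 189: 99 values.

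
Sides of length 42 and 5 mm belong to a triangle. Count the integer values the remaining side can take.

9

The third side lies in the open interval (37, 47).
Integers from 38 to 46 inclusive: 46 − 38 + 1 = 9.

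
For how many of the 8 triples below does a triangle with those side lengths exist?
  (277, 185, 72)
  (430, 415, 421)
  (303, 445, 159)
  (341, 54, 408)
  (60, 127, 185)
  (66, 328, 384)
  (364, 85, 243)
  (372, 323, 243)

(72,185,277): 72+185 ≤ 277 → not valid
(415,421,430): 415+421 > 430 → valid
(159,303,445): 159+303 > 445 → valid
(54,341,408): 54+341 ≤ 408 → not valid
(60,127,185): 60+127 > 185 → valid
(66,328,384): 66+328 > 384 → valid
(85,243,364): 85+243 ≤ 364 → not valid
(243,323,372): 243+323 > 372 → valid
5 of the 8 triples form a triangle.

5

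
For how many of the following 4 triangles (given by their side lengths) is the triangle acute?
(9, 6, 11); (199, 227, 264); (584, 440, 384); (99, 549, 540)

1

(9,6,11): 6²+9² = 117 < 121 = 11² → obtuse
(199,227,264): 199²+227² = 91130 > 69696 = 264² → acute
(584,440,384): 384²+440² = 341056 = 584² → right
(99,549,540): 99²+540² = 301401 = 549² → right
1 of the 4 is acute.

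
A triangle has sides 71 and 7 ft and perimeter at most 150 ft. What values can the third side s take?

Triangle inequality alone gives 64 < s < 78.
The perimeter condition gives s ≤ 150 − 71 − 7 = 72.
Intersecting the two: 64 < s ≤ 72.

64 < s ≤ 72 ft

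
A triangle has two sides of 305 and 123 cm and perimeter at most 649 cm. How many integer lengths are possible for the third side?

Triangle inequality: 182 < x < 428. Perimeter ≤ 649 gives x ≤ 649 − 305 − 123 = 221.
So 182 < x ≤ 221; integers 183 through 221: 39 values.

39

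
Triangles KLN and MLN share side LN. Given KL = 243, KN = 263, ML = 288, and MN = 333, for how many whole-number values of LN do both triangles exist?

From triangle KLN: 20 < LN < 506.
From triangle MLN: 45 < LN < 621.
Intersection: 45 < LN < 506, so integers 46 through 505: 460 values.

460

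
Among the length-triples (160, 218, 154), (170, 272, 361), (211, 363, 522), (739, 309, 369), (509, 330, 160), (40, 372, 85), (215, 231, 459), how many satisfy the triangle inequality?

(154,160,218): 154+160 > 218 → valid
(170,272,361): 170+272 > 361 → valid
(211,363,522): 211+363 > 522 → valid
(309,369,739): 309+369 ≤ 739 → not valid
(160,330,509): 160+330 ≤ 509 → not valid
(40,85,372): 40+85 ≤ 372 → not valid
(215,231,459): 215+231 ≤ 459 → not valid
3 of the 7 triples form a triangle.

3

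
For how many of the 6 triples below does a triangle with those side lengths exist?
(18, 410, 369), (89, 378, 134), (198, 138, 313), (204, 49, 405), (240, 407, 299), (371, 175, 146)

(18,369,410): 18+369 ≤ 410 → not valid
(89,134,378): 89+134 ≤ 378 → not valid
(138,198,313): 138+198 > 313 → valid
(49,204,405): 49+204 ≤ 405 → not valid
(240,299,407): 240+299 > 407 → valid
(146,175,371): 146+175 ≤ 371 → not valid
2 of the 6 triples form a triangle.

2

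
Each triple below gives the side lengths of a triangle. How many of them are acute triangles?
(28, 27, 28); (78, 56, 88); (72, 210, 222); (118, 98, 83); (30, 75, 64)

3

(28,27,28): 27²+28² = 1513 > 784 = 28² → acute
(78,56,88): 56²+78² = 9220 > 7744 = 88² → acute
(72,210,222): 72²+210² = 49284 = 222² → right
(118,98,83): 83²+98² = 16493 > 13924 = 118² → acute
(30,75,64): 30²+64² = 4996 < 5625 = 75² → obtuse
3 of the 5 are acute.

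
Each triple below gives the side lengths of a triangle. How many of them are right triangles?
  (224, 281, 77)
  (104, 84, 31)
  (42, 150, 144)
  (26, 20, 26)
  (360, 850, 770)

2

(224,281,77): 77²+224² = 56105 < 78961 = 281² → obtuse
(104,84,31): 31²+84² = 8017 < 10816 = 104² → obtuse
(42,150,144): 42²+144² = 22500 = 150² → right
(26,20,26): 20²+26² = 1076 > 676 = 26² → acute
(360,850,770): 360²+770² = 722500 = 850² → right
2 of the 5 are right.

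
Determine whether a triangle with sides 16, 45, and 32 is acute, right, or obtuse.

Compare the square of the longest side to the sum of squares of the other two: 16² + 32² = 1280 < 2025 = 45².

obtuse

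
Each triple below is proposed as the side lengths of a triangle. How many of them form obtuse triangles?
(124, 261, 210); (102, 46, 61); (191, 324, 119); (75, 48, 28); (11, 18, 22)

(124,261,210): 124²+210² = 59476 < 68121 = 261² → obtuse
(102,46,61): 46²+61² = 5837 < 10404 = 102² → obtuse
(191,324,119): 119+191 ≤ 324, not a triangle
(75,48,28): 28²+48² = 3088 < 5625 = 75² → obtuse
(11,18,22): 11²+18² = 445 < 484 = 22² → obtuse
4 of the 5 are obtuse.

4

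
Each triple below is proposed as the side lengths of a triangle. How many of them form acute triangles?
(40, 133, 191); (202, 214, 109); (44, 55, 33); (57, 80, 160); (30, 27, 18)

(40,133,191): 40+133 ≤ 191, not a triangle
(202,214,109): 109²+202² = 52685 > 45796 = 214² → acute
(44,55,33): 33²+44² = 3025 = 55² → right
(57,80,160): 57+80 ≤ 160, not a triangle
(30,27,18): 18²+27² = 1053 > 900 = 30² → acute
2 of the 5 are acute.

2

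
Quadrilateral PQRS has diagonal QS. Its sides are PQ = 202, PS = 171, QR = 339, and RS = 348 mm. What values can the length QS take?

31 < QS < 373

From triangle PQS: |202 − 171| < QS < 202 + 171, i.e. 31 < QS < 373.
From triangle RQS: 9 < QS < 687.
Both must hold, so QS lies in the intersection.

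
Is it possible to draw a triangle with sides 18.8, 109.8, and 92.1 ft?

Yes

The longest side is 109.8, and the other two sum to 110.9.
Since 110.9 > 109.8, the triangle inequality holds.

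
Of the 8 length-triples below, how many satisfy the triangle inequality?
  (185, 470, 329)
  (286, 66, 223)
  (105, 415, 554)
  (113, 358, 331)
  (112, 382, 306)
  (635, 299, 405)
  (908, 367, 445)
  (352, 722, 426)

6

(185,329,470): 185+329 > 470 → valid
(66,223,286): 66+223 > 286 → valid
(105,415,554): 105+415 ≤ 554 → not valid
(113,331,358): 113+331 > 358 → valid
(112,306,382): 112+306 > 382 → valid
(299,405,635): 299+405 > 635 → valid
(367,445,908): 367+445 ≤ 908 → not valid
(352,426,722): 352+426 > 722 → valid
6 of the 8 triples form a triangle.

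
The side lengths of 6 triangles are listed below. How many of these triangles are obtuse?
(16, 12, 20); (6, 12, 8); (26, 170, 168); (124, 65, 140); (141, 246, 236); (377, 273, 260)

1

(16,12,20): 12²+16² = 400 = 20² → right
(6,12,8): 6²+8² = 100 < 144 = 12² → obtuse
(26,170,168): 26²+168² = 28900 = 170² → right
(124,65,140): 65²+124² = 19601 > 19600 = 140² → acute
(141,246,236): 141²+236² = 75577 > 60516 = 246² → acute
(377,273,260): 260²+273² = 142129 = 377² → right
1 of the 6 is obtuse.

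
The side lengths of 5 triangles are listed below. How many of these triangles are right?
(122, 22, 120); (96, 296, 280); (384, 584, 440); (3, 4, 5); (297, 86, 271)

(122,22,120): 22²+120² = 14884 = 122² → right
(96,296,280): 96²+280² = 87616 = 296² → right
(384,584,440): 384²+440² = 341056 = 584² → right
(3,4,5): 3²+4² = 25 = 5² → right
(297,86,271): 86²+271² = 80837 < 88209 = 297² → obtuse
4 of the 5 are right.

4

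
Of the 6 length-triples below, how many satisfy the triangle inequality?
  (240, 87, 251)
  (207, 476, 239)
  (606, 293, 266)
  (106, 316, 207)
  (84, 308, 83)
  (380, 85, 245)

(87,240,251): 87+240 > 251 → valid
(207,239,476): 207+239 ≤ 476 → not valid
(266,293,606): 266+293 ≤ 606 → not valid
(106,207,316): 106+207 ≤ 316 → not valid
(83,84,308): 83+84 ≤ 308 → not valid
(85,245,380): 85+245 ≤ 380 → not valid
1 of the 6 triples forms a triangle.

1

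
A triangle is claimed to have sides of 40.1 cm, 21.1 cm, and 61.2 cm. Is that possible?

The two shorter sides sum to 61.2, exactly equal to the longest side 61.2.
That gives only a degenerate (flat) triangle — the inequality must be strict.

No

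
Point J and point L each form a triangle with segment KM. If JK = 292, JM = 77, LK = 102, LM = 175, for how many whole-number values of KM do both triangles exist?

From triangle JKM: 215 < KM < 369.
From triangle LKM: 73 < KM < 277.
Intersection: 215 < KM < 277, so integers 216 through 276: 61 values.

61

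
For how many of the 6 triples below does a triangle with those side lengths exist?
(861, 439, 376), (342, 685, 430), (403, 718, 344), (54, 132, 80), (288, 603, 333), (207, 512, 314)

(376,439,861): 376+439 ≤ 861 → not valid
(342,430,685): 342+430 > 685 → valid
(344,403,718): 344+403 > 718 → valid
(54,80,132): 54+80 > 132 → valid
(288,333,603): 288+333 > 603 → valid
(207,314,512): 207+314 > 512 → valid
5 of the 6 triples form a triangle.

5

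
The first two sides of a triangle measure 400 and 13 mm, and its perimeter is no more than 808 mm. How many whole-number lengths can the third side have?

8

Triangle inequality: 387 < x < 413. Perimeter ≤ 808 gives x ≤ 808 − 400 − 13 = 395.
So 387 < x ≤ 395; integers 388 through 395: 8 values.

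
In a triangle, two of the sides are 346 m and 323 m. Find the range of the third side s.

23 < s < 669

By the triangle inequality, s must be less than 346 + 323 = 669 and greater than |346 − 323| = 23.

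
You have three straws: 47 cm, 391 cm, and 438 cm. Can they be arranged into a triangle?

No

The two shorter sides sum to 438, exactly equal to the longest side 438.
That gives only a degenerate (flat) triangle — the inequality must be strict.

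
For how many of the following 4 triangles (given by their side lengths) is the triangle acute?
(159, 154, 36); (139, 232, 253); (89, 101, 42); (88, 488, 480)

1

(159,154,36): 36²+154² = 25012 < 25281 = 159² → obtuse
(139,232,253): 139²+232² = 73145 > 64009 = 253² → acute
(89,101,42): 42²+89² = 9685 < 10201 = 101² → obtuse
(88,488,480): 88²+480² = 238144 = 488² → right
1 of the 4 is acute.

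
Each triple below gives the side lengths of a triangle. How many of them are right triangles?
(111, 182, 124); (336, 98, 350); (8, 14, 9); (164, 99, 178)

1

(111,182,124): 111²+124² = 27697 < 33124 = 182² → obtuse
(336,98,350): 98²+336² = 122500 = 350² → right
(8,14,9): 8²+9² = 145 < 196 = 14² → obtuse
(164,99,178): 99²+164² = 36697 > 31684 = 178² → acute
1 of the 4 is right.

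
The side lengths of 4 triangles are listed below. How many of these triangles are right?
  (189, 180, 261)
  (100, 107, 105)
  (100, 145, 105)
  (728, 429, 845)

3

(189,180,261): 180²+189² = 68121 = 261² → right
(100,107,105): 100²+105² = 21025 > 11449 = 107² → acute
(100,145,105): 100²+105² = 21025 = 145² → right
(728,429,845): 429²+728² = 714025 = 845² → right
3 of the 4 are right.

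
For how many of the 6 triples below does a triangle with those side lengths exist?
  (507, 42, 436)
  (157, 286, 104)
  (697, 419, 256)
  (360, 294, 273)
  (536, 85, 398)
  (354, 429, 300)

2

(42,436,507): 42+436 ≤ 507 → not valid
(104,157,286): 104+157 ≤ 286 → not valid
(256,419,697): 256+419 ≤ 697 → not valid
(273,294,360): 273+294 > 360 → valid
(85,398,536): 85+398 ≤ 536 → not valid
(300,354,429): 300+354 > 429 → valid
2 of the 6 triples form a triangle.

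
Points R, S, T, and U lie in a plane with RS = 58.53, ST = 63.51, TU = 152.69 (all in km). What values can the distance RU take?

30.65 ≤ RU ≤ 274.73 km

The maximum is all hops collinear in one direction: 58.53 + 63.51 + 152.69 = 274.73.
The longest hop is 152.69; the others sum to 122.04. Folding the others back against it leaves at least 152.69 − 122.04 = 30.65.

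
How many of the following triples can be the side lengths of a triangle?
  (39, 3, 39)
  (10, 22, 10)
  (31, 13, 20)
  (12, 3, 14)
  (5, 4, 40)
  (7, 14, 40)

3

(3,39,39): 3+39 > 39 → valid
(10,10,22): 10+10 ≤ 22 → not valid
(13,20,31): 13+20 > 31 → valid
(3,12,14): 3+12 > 14 → valid
(4,5,40): 4+5 ≤ 40 → not valid
(7,14,40): 7+14 ≤ 40 → not valid
3 of the 6 triples form a triangle.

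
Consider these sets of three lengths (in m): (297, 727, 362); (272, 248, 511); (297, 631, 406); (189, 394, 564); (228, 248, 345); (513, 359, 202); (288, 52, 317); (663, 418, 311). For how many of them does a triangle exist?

7

(297,362,727): 297+362 ≤ 727 → not valid
(248,272,511): 248+272 > 511 → valid
(297,406,631): 297+406 > 631 → valid
(189,394,564): 189+394 > 564 → valid
(228,248,345): 228+248 > 345 → valid
(202,359,513): 202+359 > 513 → valid
(52,288,317): 52+288 > 317 → valid
(311,418,663): 311+418 > 663 → valid
7 of the 8 triples form a triangle.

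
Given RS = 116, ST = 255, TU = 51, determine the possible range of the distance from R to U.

88 ≤ RU ≤ 422

The maximum is all hops collinear in one direction: 116 + 255 + 51 = 422.
The longest hop is 255; the others sum to 167. Folding the others back against it leaves at least 255 − 167 = 88.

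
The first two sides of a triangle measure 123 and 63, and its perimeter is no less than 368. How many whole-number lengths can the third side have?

4

Triangle inequality: 60 < x < 186. Perimeter ≥ 368 gives x ≥ 368 − 123 − 63 = 182.
So 182 ≤ x < 186; integers 182 through 185: 4 values.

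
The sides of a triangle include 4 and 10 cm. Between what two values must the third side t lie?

6 < t < 14 (cm)

By the triangle inequality, t must be less than 4 + 10 = 14 and greater than |4 − 10| = 6.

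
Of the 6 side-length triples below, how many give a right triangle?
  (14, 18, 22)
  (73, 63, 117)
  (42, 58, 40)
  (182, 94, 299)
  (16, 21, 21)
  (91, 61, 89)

1

(14,18,22): 14²+18² = 520 > 484 = 22² → acute
(73,63,117): 63²+73² = 9298 < 13689 = 117² → obtuse
(42,58,40): 40²+42² = 3364 = 58² → right
(182,94,299): 94+182 ≤ 299, not a triangle
(16,21,21): 16²+21² = 697 > 441 = 21² → acute
(91,61,89): 61²+89² = 11642 > 8281 = 91² → acute
1 of the 6 is right.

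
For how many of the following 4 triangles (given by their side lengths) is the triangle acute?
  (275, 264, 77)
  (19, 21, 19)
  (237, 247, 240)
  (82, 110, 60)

2

(275,264,77): 77²+264² = 75625 = 275² → right
(19,21,19): 19²+19² = 722 > 441 = 21² → acute
(237,247,240): 237²+240² = 113769 > 61009 = 247² → acute
(82,110,60): 60²+82² = 10324 < 12100 = 110² → obtuse
2 of the 4 are acute.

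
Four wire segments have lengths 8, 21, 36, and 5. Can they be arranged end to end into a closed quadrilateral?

For a quadrilateral, each side must be shorter than the sum of the others.
Here the longest side is 36, but the remaining 3 sides sum to only 34.

No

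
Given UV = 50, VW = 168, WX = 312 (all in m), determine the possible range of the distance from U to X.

94 ≤ UX ≤ 530 m

The maximum is all hops collinear in one direction: 50 + 168 + 312 = 530.
The longest hop is 312; the others sum to 218. Folding the others back against it leaves at least 312 − 218 = 94.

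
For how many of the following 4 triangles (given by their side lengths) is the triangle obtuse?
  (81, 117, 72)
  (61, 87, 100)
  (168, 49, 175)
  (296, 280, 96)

(81,117,72): 72²+81² = 11745 < 13689 = 117² → obtuse
(61,87,100): 61²+87² = 11290 > 10000 = 100² → acute
(168,49,175): 49²+168² = 30625 = 175² → right
(296,280,96): 96²+280² = 87616 = 296² → right
1 of the 4 is obtuse.

1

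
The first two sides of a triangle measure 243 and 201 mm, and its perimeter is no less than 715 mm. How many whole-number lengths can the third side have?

173

Triangle inequality: 42 < x < 444. Perimeter ≥ 715 gives x ≥ 715 − 243 − 201 = 271.
So 271 ≤ x < 444; integers 271 through 443: 173 values.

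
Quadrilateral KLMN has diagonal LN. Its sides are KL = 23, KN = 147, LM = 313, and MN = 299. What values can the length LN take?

From triangle KLN: |23 − 147| < LN < 23 + 147, i.e. 124 < LN < 170.
From triangle MLN: 14 < LN < 612.
Both must hold, so LN lies in the intersection.

124 < LN < 170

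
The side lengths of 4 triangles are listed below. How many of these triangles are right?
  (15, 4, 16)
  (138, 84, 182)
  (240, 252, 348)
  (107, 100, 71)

1

(15,4,16): 4²+15² = 241 < 256 = 16² → obtuse
(138,84,182): 84²+138² = 26100 < 33124 = 182² → obtuse
(240,252,348): 240²+252² = 121104 = 348² → right
(107,100,71): 71²+100² = 15041 > 11449 = 107² → acute
1 of the 4 is right.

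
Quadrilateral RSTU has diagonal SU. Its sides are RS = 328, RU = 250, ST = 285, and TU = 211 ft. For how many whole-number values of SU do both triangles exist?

417

From triangle RSU: 78 < SU < 578.
From triangle TSU: 74 < SU < 496.
Intersection: 78 < SU < 496, so integers 79 through 495: 417 values.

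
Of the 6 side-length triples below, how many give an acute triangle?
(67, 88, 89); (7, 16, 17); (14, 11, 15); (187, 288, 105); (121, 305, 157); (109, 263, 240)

(67,88,89): 67²+88² = 12233 > 7921 = 89² → acute
(7,16,17): 7²+16² = 305 > 289 = 17² → acute
(14,11,15): 11²+14² = 317 > 225 = 15² → acute
(187,288,105): 105²+187² = 45994 < 82944 = 288² → obtuse
(121,305,157): 121+157 ≤ 305, not a triangle
(109,263,240): 109²+240² = 69481 > 69169 = 263² → acute
4 of the 6 are acute.

4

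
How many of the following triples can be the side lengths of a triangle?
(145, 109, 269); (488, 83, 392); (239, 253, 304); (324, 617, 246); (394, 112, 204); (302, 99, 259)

(109,145,269): 109+145 ≤ 269 → not valid
(83,392,488): 83+392 ≤ 488 → not valid
(239,253,304): 239+253 > 304 → valid
(246,324,617): 246+324 ≤ 617 → not valid
(112,204,394): 112+204 ≤ 394 → not valid
(99,259,302): 99+259 > 302 → valid
2 of the 6 triples form a triangle.

2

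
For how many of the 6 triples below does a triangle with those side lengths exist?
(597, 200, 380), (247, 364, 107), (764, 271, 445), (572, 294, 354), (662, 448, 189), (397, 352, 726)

2

(200,380,597): 200+380 ≤ 597 → not valid
(107,247,364): 107+247 ≤ 364 → not valid
(271,445,764): 271+445 ≤ 764 → not valid
(294,354,572): 294+354 > 572 → valid
(189,448,662): 189+448 ≤ 662 → not valid
(352,397,726): 352+397 > 726 → valid
2 of the 6 triples form a triangle.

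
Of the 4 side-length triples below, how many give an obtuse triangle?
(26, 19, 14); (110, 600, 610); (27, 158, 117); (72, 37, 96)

(26,19,14): 14²+19² = 557 < 676 = 26² → obtuse
(110,600,610): 110²+600² = 372100 = 610² → right
(27,158,117): 27+117 ≤ 158, not a triangle
(72,37,96): 37²+72² = 6553 < 9216 = 96² → obtuse
2 of the 4 are obtuse.

2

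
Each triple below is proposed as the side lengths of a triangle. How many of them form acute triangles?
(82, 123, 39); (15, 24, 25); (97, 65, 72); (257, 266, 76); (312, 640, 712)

2

(82,123,39): 39+82 ≤ 123, not a triangle
(15,24,25): 15²+24² = 801 > 625 = 25² → acute
(97,65,72): 65²+72² = 9409 = 97² → right
(257,266,76): 76²+257² = 71825 > 70756 = 266² → acute
(312,640,712): 312²+640² = 506944 = 712² → right
2 of the 5 are acute.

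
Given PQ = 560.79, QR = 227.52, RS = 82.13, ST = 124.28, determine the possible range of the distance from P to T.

126.86 ≤ PT ≤ 994.72

The maximum is all hops collinear in one direction: 560.79 + 227.52 + 82.13 + 124.28 = 994.72.
The longest hop is 560.79; the others sum to 433.93. Folding the others back against it leaves at least 560.79 − 433.93 = 126.86.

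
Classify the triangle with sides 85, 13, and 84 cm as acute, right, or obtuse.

Compare the square of the longest side to the sum of squares of the other two: 13² + 84² = 7225 = 85².

right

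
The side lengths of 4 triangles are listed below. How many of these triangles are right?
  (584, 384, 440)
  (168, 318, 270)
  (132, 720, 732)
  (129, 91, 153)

3

(584,384,440): 384²+440² = 341056 = 584² → right
(168,318,270): 168²+270² = 101124 = 318² → right
(132,720,732): 132²+720² = 535824 = 732² → right
(129,91,153): 91²+129² = 24922 > 23409 = 153² → acute
3 of the 4 are right.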